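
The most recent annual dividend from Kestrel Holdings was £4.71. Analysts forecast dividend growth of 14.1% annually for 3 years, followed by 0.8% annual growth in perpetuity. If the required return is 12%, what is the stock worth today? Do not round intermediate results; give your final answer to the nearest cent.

D_1 = 5.37411
D_2 = 6.13186
D_3 = 6.99645
Terminal value at year 3: TV = D_3×(1+g_2)/(r−g_2) = 7.05242/0.112 = 62.96807
P_0 = D_1/(1+r)^1 + D_2/(1+r)^2 + D_3/(1+r)^3 + TV/(1+r)^3
    = 4.79831 + 4.88828 + 4.97994 + 44.81943 = 59.48595

£59.49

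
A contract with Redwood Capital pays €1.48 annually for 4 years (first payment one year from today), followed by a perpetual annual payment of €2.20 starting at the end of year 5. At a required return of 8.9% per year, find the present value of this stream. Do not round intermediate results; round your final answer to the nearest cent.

PV of 4-year annuity: €1.48 × [1 − (1+0.089)^−4] / 0.089 = 4.80533
Perpetuity value at year 4: €2.20 / 0.089 = 24.71910
PV of perpetuity: 24.71910 / (1+0.089)^4 = 17.57604
Total PV = 4.80533 + 17.57604 = 22.38137

€22.38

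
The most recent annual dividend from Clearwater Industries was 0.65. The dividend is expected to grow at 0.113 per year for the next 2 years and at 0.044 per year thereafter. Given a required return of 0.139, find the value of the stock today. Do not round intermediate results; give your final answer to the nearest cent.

8.08

D_1 = 0.72345
D_2 = 0.80520
Terminal value at year 2: TV = D_2×(1+g_2)/(r−g_2) = 0.84063/0.095 = 8.84872
P_0 = D_1/(1+r)^1 + D_2/(1+r)^2 + TV/(1+r)^2
    = 0.63516 + 0.62066 + 6.82077 = 8.07659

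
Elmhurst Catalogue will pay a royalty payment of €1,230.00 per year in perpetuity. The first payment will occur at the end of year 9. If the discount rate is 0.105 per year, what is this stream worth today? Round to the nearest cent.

€5270.08

Value at end of year 8: C / r = €1,230.00 / 0.105 = €11,714.2857
Discount to today: PV = €11,714.2857 / (1 + 0.105)^8 = €11,714.2857 / 2.222789 = €5,270.08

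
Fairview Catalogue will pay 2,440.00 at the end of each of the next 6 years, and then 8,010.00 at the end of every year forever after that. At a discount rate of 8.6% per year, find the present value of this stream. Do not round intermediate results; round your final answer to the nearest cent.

PV of 6-year annuity: 2,440.00 × [1 − (1+0.086)^−6] / 0.086 = 11077.41729
Perpetuity value at year 6: 8,010.00 / 0.086 = 93139.53488
PV of perpetuity: 93139.53488 / (1+0.086)^6 = 56774.73468
Total PV = 11077.41729 + 56774.73468 = 67852.15197

67852.15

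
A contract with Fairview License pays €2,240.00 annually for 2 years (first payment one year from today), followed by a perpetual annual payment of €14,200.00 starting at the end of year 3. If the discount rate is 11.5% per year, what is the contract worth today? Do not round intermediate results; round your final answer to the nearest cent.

€103131.66

PV of 2-year annuity: €2,240.00 × [1 − (1+0.115)^−2] / 0.115 = 3810.73418
Perpetuity value at year 2: €14,200.00 / 0.115 = 123478.26087
PV of perpetuity: 123478.26087 / (1+0.115)^2 = 99320.92813
Total PV = 3810.73418 + 99320.92813 = 103131.66231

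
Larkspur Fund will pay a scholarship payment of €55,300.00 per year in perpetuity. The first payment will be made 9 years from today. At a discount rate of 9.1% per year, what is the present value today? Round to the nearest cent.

Value at end of year 8: C / r = €55,300.00 / 0.091 = €607,692.3077
Discount to today: PV = €607,692.3077 / (1 + 0.091)^8 = €607,692.3077 / 2.007234 = €302,751.10

€302751.10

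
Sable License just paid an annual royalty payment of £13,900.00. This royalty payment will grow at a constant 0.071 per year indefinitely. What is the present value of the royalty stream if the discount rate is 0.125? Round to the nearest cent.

D₁ = D₀ × (1 + g) = £13,900.00 × 1.071 = £14,886.9000
Growing perpetuity: P = D₁ / (r − g) = £14,886.9000 / (0.125 − 0.071) = £275,683.33

£275683.33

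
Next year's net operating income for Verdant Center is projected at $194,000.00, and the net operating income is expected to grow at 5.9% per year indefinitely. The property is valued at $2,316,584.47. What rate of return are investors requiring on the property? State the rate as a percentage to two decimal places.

P = D₁/(r − g) ⇒ r = D₁/P + g = $194,000.0000/$2,316,584.47 + 0.059 = 0.083744 + 0.059 = 0.142744

14.27%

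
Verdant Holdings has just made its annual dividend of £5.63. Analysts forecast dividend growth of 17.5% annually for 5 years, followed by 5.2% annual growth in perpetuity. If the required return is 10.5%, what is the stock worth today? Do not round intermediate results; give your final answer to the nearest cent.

D_1 = 6.61525
D_2 = 7.77292
D_3 = 9.13318
D_4 = 10.73149
D_5 = 12.60950
Terminal value at year 5: TV = D_5×(1+g_2)/(r−g_2) = 13.26519/0.053 = 250.28660
P_0 = D_1/(1+r)^1 + D_2/(1+r)^2 + D_3/(1+r)^3 + D_4/(1+r)^4 + D_5/(1+r)^5 + TV/(1+r)^5
    = 5.98665 + 6.36590 + 6.76917 + 7.19798 + 7.65396 + 151.92394 = 185.89760

£185.90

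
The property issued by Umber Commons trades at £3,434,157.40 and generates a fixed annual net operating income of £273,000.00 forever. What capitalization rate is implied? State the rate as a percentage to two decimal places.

7.95%

P = C/r ⇒ r = C/P = £273,000.00/£3,434,157.40 = 0.079495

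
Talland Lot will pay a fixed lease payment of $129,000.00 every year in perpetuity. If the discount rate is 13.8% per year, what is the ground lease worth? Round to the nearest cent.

Level perpetuity: PV = C / r = $129,000.00 / 0.138 = $934,782.61

$934782.61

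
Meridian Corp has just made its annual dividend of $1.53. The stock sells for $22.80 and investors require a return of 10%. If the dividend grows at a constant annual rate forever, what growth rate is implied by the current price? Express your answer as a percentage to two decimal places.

P = D₀(1+g)/(r−g) ⇒ P(r−g) = D₀(1+g) ⇒ g(P+D₀) = P·r − D₀
g = (P·r − D₀)/(P + D₀) = ($22.80×0.1 − $1.53) / ($22.80 + $1.53) = 0.030826

3.08%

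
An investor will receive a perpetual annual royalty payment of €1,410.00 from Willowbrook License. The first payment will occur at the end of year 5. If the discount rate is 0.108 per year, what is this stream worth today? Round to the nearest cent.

Value at end of year 4: C / r = €1,410.00 / 0.108 = €13,055.5556
Discount to today: PV = €13,055.5556 / (1 + 0.108)^4 = €13,055.5556 / 1.507159 = €8,662.36

€8662.36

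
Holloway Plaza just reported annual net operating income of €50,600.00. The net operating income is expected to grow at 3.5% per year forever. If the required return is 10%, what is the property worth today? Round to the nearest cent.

D₁ = D₀ × (1 + g) = €50,600.00 × 1.035 = €52,371.0000
Growing perpetuity: P = D₁ / (r − g) = €52,371.0000 / (0.1 − 0.035) = €805,707.69

€805707.69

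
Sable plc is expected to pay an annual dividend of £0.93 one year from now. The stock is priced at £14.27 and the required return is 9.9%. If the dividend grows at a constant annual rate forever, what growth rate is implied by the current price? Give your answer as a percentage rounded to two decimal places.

3.38%

P = D₁/(r−g) ⇒ g = r − D₁/P = 0.099 − £0.93/£14.27 = 0.033828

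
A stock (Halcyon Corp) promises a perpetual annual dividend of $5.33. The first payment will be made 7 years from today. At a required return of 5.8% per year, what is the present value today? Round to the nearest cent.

$65.52

Value at end of year 6: C / r = $5.33 / 0.058 = $91.8966
Discount to today: PV = $91.8966 / (1 + 0.058)^6 = $91.8966 / 1.402536 = $65.52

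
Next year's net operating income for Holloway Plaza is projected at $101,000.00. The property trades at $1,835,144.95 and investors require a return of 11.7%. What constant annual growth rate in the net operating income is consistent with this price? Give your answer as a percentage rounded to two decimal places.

6.20%

P = D₁/(r−g) ⇒ g = r − D₁/P = 0.117 − $101,000.00/$1,835,144.95 = 0.061963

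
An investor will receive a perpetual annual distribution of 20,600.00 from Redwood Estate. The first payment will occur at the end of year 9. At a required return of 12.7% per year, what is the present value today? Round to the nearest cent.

62326.42

Value at end of year 8: C / r = 20,600.00 / 0.127 = 162,204.7244
Discount to today: PV = 162,204.7244 / (1 + 0.127)^8 = 162,204.7244 / 2.602504 = 62,326.42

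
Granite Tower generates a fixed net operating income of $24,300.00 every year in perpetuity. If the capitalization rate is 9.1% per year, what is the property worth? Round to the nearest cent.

Level perpetuity: PV = C / r = $24,300.00 / 0.091 = $267,032.97

$267032.97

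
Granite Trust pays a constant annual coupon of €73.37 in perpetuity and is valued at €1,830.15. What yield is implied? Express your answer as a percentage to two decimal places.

P = C/r ⇒ r = C/P = €73.37/€1,830.15 = 0.040090

4.01%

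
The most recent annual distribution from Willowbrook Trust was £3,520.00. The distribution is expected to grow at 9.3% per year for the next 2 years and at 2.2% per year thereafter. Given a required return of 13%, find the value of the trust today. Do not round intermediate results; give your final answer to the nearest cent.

£37862.01

D_1 = 3847.36000
D_2 = 4205.16448
Terminal value at year 2: TV = D_2×(1+g_2)/(r−g_2) = 4297.67810/0.108 = 39793.31573
P_0 = D_1/(1+r)^1 + D_2/(1+r)^2 + TV/(1+r)^2
    = 3404.74336 + 3293.26062 + 31164.00323 = 37862.00721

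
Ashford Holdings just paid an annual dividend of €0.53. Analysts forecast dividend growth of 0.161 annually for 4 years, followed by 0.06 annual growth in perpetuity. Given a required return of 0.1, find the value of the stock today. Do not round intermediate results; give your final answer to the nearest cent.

D_1 = 0.61533
D_2 = 0.71440
D_3 = 0.82942
D_4 = 0.96295
Terminal value at year 4: TV = D_4×(1+g_2)/(r−g_2) = 1.02073/0.04 = 25.51823
P_0 = D_1/(1+r)^1 + D_2/(1+r)^2 + D_3/(1+r)^3 + D_4/(1+r)^4 + TV/(1+r)^4
    = 0.55939 + 0.59041 + 0.62315 + 0.65771 + 17.42930 = 19.85996

€19.86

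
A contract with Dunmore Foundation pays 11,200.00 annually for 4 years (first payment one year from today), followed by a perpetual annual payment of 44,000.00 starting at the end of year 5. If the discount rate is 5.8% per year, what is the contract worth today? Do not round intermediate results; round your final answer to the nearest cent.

644442.78

PV of 4-year annuity: 11,200.00 × [1 − (1+0.058)^−4] / 0.058 = 38987.57968
Perpetuity value at year 4: 44,000.00 / 0.058 = 758620.68966
PV of perpetuity: 758620.68966 / (1+0.058)^4 = 605455.19806
Total PV = 38987.57968 + 605455.19806 = 644442.77774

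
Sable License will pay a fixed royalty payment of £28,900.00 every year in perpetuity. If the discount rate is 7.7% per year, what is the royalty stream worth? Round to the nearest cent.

£375324.68

Level perpetuity: PV = C / r = £28,900.00 / 0.077 = £375,324.68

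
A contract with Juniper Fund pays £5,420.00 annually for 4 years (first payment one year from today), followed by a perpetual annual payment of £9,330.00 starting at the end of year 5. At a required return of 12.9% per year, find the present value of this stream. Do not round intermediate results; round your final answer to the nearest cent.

PV of 4-year annuity: £5,420.00 × [1 − (1+0.129)^−4] / 0.129 = 16155.18900
Perpetuity value at year 4: £9,330.00 / 0.129 = 72325.58140
PV of perpetuity: 72325.58140 / (1+0.129)^4 = 44516.00328
Total PV = 16155.18900 + 44516.00328 = 60671.19228

£60671.19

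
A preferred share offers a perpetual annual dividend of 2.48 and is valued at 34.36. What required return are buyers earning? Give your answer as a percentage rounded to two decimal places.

P = C/r ⇒ r = C/P = 2.48/34.36 = 0.072177

7.22%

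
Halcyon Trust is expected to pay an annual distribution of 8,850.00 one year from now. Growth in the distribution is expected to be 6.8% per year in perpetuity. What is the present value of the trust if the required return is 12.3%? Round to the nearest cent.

Growing perpetuity: P = D₁ / (r − g) = 8,850.0000 / (0.123 − 0.068) = 160,909.09

160909.09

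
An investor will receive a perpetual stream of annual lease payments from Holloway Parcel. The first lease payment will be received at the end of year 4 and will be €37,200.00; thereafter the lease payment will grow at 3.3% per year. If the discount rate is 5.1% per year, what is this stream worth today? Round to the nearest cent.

€1780173.32

Value at end of year 3: C₁ / (r − g) = €37,200.00 / (0.051 − 0.033) = €2,066,666.6667
Discount to today: PV = €2,066,666.6667 / (1 + 0.051)^3 = €2,066,666.6667 / 1.160936 = €1,780,173.32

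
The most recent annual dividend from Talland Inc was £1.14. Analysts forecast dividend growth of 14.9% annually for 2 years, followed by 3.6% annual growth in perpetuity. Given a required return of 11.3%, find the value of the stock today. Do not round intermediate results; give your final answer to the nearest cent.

D_1 = 1.30986
D_2 = 1.50503
Terminal value at year 2: TV = D_2×(1+g_2)/(r−g_2) = 1.55921/0.077 = 20.24948
P_0 = D_1/(1+r)^1 + D_2/(1+r)^2 + TV/(1+r)^2
    = 1.17687 + 1.21494 + 16.34646 = 18.73827

£18.74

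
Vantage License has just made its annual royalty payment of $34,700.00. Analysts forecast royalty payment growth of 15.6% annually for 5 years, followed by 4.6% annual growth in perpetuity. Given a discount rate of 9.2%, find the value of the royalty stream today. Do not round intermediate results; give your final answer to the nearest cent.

D_1 = 40113.20000
D_2 = 46370.85920
D_3 = 53604.71324
D_4 = 61967.04850
D_5 = 71633.90807
Terminal value at year 5: TV = D_5×(1+g_2)/(r−g_2) = 74929.06784/0.046 = 1628892.77906
P_0 = D_1/(1+r)^1 + D_2/(1+r)^2 + D_3/(1+r)^3 + D_4/(1+r)^4 + D_5/(1+r)^5 + TV/(1+r)^5
    = 36733.69963 + 38886.59045 + 41165.65803 + 43578.29733 + 46132.33673 + 1049009.22215 = 1255505.80432

$1255505.80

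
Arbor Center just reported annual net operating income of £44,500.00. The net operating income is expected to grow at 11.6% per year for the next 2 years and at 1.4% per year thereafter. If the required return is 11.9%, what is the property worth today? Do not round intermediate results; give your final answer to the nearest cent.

D_1 = 49662.00000
D_2 = 55422.79200
Terminal value at year 2: TV = D_2×(1+g_2)/(r−g_2) = 56198.71109/0.105 = 535225.81989
P_0 = D_1/(1+r)^1 + D_2/(1+r)^2 + TV/(1+r)^2
    = 44380.69705 + 44261.71395 + 427441.69471 = 516084.10571

£516084.11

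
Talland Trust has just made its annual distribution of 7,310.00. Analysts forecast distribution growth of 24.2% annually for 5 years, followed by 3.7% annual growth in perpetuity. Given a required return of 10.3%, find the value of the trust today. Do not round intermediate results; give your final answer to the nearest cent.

260834.10

D_1 = 9079.02000
D_2 = 11276.14284
D_3 = 14004.96941
D_4 = 17394.17200
D_5 = 21603.56163
Terminal value at year 5: TV = D_5×(1+g_2)/(r−g_2) = 22402.89341/0.066 = 339437.77892
P_0 = D_1/(1+r)^1 + D_2/(1+r)^2 + D_3/(1+r)^3 + D_4/(1+r)^4 + D_5/(1+r)^5 + TV/(1+r)^5
    = 8231.20580 + 9268.50191 + 10436.51802 + 11751.72745 + 13232.67950 + 207913.46431 = 260834.09699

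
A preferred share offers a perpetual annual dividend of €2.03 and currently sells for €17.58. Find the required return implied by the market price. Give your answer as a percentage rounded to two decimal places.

11.55%

P = C/r ⇒ r = C/P = €2.03/€17.58 = 0.115472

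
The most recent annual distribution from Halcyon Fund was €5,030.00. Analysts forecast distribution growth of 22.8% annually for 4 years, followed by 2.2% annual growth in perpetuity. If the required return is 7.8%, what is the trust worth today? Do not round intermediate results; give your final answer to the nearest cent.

D_1 = 6176.84000
D_2 = 7585.15952
D_3 = 9314.57589
D_4 = 11438.29919
Terminal value at year 4: TV = D_4×(1+g_2)/(r−g_2) = 11689.94178/0.056 = 208748.96028
P_0 = D_1/(1+r)^1 + D_2/(1+r)^2 + D_3/(1+r)^3 + D_4/(1+r)^4 + TV/(1+r)^4
    = 5729.90724 + 6527.20416 + 7435.44222 + 8470.05848 + 154578.56727 = 182741.17936

€182741.18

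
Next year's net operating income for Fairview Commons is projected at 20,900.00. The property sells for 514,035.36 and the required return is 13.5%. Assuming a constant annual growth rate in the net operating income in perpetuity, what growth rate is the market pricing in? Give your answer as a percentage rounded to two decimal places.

P = D₁/(r−g) ⇒ g = r − D₁/P = 0.135 − 20,900.00/514,035.36 = 0.094341

9.43%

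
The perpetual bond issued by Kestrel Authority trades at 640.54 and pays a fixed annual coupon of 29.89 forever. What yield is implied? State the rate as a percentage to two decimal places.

P = C/r ⇒ r = C/P = 29.89/640.54 = 0.046664

4.67%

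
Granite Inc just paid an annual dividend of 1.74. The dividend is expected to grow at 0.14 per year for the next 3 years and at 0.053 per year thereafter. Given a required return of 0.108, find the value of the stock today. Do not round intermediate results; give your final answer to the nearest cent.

41.81

D_1 = 1.98360
D_2 = 2.26130
D_3 = 2.57789
Terminal value at year 3: TV = D_3×(1+g_2)/(r−g_2) = 2.71451/0.055 = 49.35481
P_0 = D_1/(1+r)^1 + D_2/(1+r)^2 + D_3/(1+r)^3 + TV/(1+r)^3
    = 1.79025 + 1.84196 + 1.89515 + 36.28359 = 41.81095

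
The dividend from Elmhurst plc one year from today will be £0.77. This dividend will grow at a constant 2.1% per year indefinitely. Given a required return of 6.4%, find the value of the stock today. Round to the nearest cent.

Growing perpetuity: P = D₁ / (r − g) = £0.7700 / (0.064 − 0.021) = £17.91

£17.91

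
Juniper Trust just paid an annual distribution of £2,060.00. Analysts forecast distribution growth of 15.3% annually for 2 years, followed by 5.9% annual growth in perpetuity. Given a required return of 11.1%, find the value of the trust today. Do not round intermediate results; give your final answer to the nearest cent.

D_1 = 2375.18000
D_2 = 2738.58254
Terminal value at year 2: TV = D_2×(1+g_2)/(r−g_2) = 2900.15891/0.052 = 55772.28673
P_0 = D_1/(1+r)^1 + D_2/(1+r)^2 + TV/(1+r)^2
    = 2137.87579 + 2218.69557 + 45184.58872 = 49541.16008

£49541.16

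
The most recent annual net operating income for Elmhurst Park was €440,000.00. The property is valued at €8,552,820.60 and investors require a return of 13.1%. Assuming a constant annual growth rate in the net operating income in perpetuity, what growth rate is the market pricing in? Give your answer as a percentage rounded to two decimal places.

7.57%

P = D₀(1+g)/(r−g) ⇒ P(r−g) = D₀(1+g) ⇒ g(P+D₀) = P·r − D₀
g = (P·r − D₀)/(P + D₀) = (€8,552,820.60×0.131 − €440,000.00) / (€8,552,820.60 + €440,000.00) = 0.075663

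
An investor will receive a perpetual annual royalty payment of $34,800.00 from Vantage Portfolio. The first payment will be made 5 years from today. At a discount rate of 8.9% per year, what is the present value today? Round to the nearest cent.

$278021.08

Value at end of year 4: C / r = $34,800.00 / 0.089 = $391,011.2360
Discount to today: PV = $391,011.2360 / (1 + 0.089)^4 = $391,011.2360 / 1.406409 = $278,021.08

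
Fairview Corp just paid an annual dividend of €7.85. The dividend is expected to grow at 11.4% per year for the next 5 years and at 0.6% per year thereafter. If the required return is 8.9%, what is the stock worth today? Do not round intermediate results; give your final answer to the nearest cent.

€148.62

D_1 = 8.74490
D_2 = 9.74182
D_3 = 10.85239
D_4 = 12.08956
D_5 = 13.46777
Terminal value at year 5: TV = D_5×(1+g_2)/(r−g_2) = 13.54857/0.083 = 163.23583
P_0 = D_1/(1+r)^1 + D_2/(1+r)^2 + D_3/(1+r)^3 + D_4/(1+r)^4 + D_5/(1+r)^5 + TV/(1+r)^5
    = 8.03021 + 8.21456 + 8.40314 + 8.59605 + 8.79339 + 106.58009 = 148.61744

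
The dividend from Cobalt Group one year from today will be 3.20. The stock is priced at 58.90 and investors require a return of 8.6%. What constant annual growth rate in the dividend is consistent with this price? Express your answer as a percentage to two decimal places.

3.17%

P = D₁/(r−g) ⇒ g = r − D₁/P = 0.086 − 3.20/58.90 = 0.031671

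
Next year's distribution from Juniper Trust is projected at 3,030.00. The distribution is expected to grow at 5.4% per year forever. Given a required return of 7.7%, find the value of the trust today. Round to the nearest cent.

131739.13

Growing perpetuity: P = D₁ / (r − g) = 3,030.0000 / (0.077 − 0.054) = 131,739.13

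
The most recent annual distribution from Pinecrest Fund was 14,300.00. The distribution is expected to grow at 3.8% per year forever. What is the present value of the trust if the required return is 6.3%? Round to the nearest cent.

593736.00

D₁ = D₀ × (1 + g) = 14,300.00 × 1.038 = 14,843.4000
Growing perpetuity: P = D₁ / (r − g) = 14,843.4000 / (0.063 − 0.038) = 593,736.00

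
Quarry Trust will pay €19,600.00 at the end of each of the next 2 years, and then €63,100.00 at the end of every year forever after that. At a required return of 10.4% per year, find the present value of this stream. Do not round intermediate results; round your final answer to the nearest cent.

PV of 2-year annuity: €19,600.00 × [1 − (1+0.104)^−2] / 0.104 = 33834.80361
Perpetuity value at year 2: €63,100.00 / 0.104 = 606730.76923
PV of perpetuity: 606730.76923 / (1+0.104)^2 = 497803.41678
Total PV = 33834.80361 + 497803.41678 = 531638.22040

€531638.22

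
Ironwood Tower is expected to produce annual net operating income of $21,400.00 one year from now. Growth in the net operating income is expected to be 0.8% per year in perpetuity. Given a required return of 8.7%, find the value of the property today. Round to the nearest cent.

$270886.08

Growing perpetuity: P = D₁ / (r − g) = $21,400.0000 / (0.087 − 0.008) = $270,886.08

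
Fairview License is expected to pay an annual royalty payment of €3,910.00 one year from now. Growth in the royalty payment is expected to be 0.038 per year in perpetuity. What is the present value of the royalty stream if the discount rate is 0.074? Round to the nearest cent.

€108611.11

Growing perpetuity: P = D₁ / (r − g) = €3,910.0000 / (0.074 − 0.038) = €108,611.11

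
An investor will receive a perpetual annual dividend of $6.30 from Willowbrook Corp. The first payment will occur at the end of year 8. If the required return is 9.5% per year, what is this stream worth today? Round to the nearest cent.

$35.13

Value at end of year 7: C / r = $6.30 / 0.095 = $66.3158
Discount to today: PV = $66.3158 / (1 + 0.095)^7 = $66.3158 / 1.887552 = $35.13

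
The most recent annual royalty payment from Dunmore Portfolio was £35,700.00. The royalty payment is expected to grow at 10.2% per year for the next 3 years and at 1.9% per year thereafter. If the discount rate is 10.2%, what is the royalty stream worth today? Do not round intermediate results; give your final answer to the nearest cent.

£545392.77

D_1 = 39341.40000
D_2 = 43354.22280
D_3 = 47776.35353
Terminal value at year 3: TV = D_3×(1+g_2)/(r−g_2) = 48684.10424/0.083 = 586555.47280
P_0 = D_1/(1+r)^1 + D_2/(1+r)^2 + D_3/(1+r)^3 + TV/(1+r)^3
    = 35700.00000 + 35700.00000 + 35700.00000 + 438292.77108 = 545392.77108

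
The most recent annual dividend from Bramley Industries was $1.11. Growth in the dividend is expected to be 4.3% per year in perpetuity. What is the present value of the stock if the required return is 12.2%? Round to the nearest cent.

$14.65

D₁ = D₀ × (1 + g) = $1.11 × 1.043 = $1.1577
Growing perpetuity: P = D₁ / (r − g) = $1.1577 / (0.122 − 0.043) = $14.65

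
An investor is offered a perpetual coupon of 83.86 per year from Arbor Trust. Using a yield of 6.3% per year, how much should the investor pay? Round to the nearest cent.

Level perpetuity: PV = C / r = 83.86 / 0.063 = 1,331.11

1331.11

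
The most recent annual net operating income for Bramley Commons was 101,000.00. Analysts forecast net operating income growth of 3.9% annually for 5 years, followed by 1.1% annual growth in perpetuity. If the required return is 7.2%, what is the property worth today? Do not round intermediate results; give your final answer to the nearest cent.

D_1 = 104939.00000
D_2 = 109031.62100
D_3 = 113283.85422
D_4 = 117701.92453
D_5 = 122292.29959
Terminal value at year 5: TV = D_5×(1+g_2)/(r−g_2) = 123637.51489/0.061 = 2026844.50633
P_0 = D_1/(1+r)^1 + D_2/(1+r)^2 + D_3/(1+r)^3 + D_4/(1+r)^4 + D_5/(1+r)^5 + TV/(1+r)^5
    = 97890.85821 + 94877.42694 + 91956.75988 + 89126.00141 + 86382.38383 + 1431681.80416 = 1891915.23443

1891915.23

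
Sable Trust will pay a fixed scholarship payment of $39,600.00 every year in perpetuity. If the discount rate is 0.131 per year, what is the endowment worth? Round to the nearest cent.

$302290.08

Level perpetuity: PV = C / r = $39,600.00 / 0.131 = $302,290.08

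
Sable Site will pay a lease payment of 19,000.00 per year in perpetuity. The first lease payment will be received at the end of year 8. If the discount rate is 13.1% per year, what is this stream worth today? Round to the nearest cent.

61269.46

Value at end of year 7: C / r = 19,000.00 / 0.131 = 145,038.1679
Discount to today: PV = 145,038.1679 / (1 + 0.131)^7 = 145,038.1679 / 2.367218 = 61,269.46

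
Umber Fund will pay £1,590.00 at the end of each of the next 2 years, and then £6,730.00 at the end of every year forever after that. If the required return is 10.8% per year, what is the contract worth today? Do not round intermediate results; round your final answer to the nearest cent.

£53489.01

PV of 2-year annuity: £1,590.00 × [1 − (1+0.108)^−2] / 0.108 = 2730.16070
Perpetuity value at year 2: £6,730.00 / 0.108 = 62314.81481
PV of perpetuity: 62314.81481 / (1+0.108)^2 = 50758.85162
Total PV = 2730.16070 + 50758.85162 = 53489.01232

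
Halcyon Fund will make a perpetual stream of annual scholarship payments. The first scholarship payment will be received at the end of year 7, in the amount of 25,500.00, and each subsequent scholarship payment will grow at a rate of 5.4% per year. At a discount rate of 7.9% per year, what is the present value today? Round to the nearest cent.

646355.58

Value at end of year 6: C₁ / (r − g) = 25,500.00 / (0.079 − 0.054) = 1,020,000.0000
Discount to today: PV = 1,020,000.0000 / (1 + 0.079)^6 = 1,020,000.0000 / 1.578079 = 646,355.58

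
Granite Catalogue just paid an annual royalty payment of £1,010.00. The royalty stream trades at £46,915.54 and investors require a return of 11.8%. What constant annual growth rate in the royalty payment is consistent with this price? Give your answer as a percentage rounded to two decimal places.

9.44%

P = D₀(1+g)/(r−g) ⇒ P(r−g) = D₀(1+g) ⇒ g(P+D₀) = P·r − D₀
g = (P·r − D₀)/(P + D₀) = (£46,915.54×0.118 − £1,010.00) / (£46,915.54 + £1,010.00) = 0.094439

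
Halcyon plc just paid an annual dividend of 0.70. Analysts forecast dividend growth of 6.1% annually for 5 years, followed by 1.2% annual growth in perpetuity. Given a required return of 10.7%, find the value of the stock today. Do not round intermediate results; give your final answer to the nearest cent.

D_1 = 0.74270
D_2 = 0.78800
D_3 = 0.83607
D_4 = 0.88707
D_5 = 0.94118
Terminal value at year 5: TV = D_5×(1+g_2)/(r−g_2) = 0.95248/0.095 = 10.02610
P_0 = D_1/(1+r)^1 + D_2/(1+r)^2 + D_3/(1+r)^3 + D_4/(1+r)^4 + D_5/(1+r)^5 + TV/(1+r)^5
    = 0.67091 + 0.64303 + 0.61631 + 0.59070 + 0.56616 + 6.03106 = 9.11818

9.12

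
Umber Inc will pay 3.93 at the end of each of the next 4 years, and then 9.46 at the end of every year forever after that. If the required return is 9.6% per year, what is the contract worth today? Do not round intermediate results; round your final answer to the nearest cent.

PV of 4-year annuity: 3.93 × [1 − (1+0.096)^−4] / 0.096 = 12.56621
Perpetuity value at year 4: 9.46 / 0.096 = 98.54167
PV of perpetuity: 98.54167 / (1+0.096)^4 = 68.29324
Total PV = 12.56621 + 68.29324 = 80.85944

80.86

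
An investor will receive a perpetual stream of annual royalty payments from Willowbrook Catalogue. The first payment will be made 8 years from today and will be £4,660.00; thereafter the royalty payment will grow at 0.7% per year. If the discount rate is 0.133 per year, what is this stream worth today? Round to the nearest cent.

£15431.42

Value at end of year 7: C₁ / (r − g) = £4,660.00 / (0.133 − 0.007) = £36,984.1270
Discount to today: PV = £36,984.1270 / (1 + 0.133)^7 = £36,984.1270 / 2.396676 = £15,431.42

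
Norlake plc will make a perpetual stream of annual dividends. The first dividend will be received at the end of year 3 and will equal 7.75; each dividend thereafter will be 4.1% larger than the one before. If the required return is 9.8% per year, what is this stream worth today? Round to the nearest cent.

112.78

Value at end of year 2: C₁ / (r − g) = 7.75 / (0.098 − 0.041) = 135.9649
Discount to today: PV = 135.9649 / (1 + 0.098)^2 = 135.9649 / 1.205604 = 112.78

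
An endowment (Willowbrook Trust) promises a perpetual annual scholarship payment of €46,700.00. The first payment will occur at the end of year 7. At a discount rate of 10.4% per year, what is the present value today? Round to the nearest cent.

€248009.95

Value at end of year 6: C / r = €46,700.00 / 0.104 = €449,038.4615
Discount to today: PV = €449,038.4615 / (1 + 0.104)^6 = €449,038.4615 / 1.810566 = €248,009.95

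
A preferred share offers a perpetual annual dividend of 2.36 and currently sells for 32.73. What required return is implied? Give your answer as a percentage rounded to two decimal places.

7.21%

P = C/r ⇒ r = C/P = 2.36/32.73 = 0.072105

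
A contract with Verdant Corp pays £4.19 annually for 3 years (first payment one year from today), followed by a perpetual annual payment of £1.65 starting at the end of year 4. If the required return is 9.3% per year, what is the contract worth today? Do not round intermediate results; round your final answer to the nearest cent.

PV of 3-year annuity: £4.19 × [1 − (1+0.093)^−3] / 0.093 = 10.54967
Perpetuity value at year 3: £1.65 / 0.093 = 17.74194
PV of perpetuity: 17.74194 / (1+0.093)^3 = 13.58753
Total PV = 10.54967 + 13.58753 = 24.13720

£24.14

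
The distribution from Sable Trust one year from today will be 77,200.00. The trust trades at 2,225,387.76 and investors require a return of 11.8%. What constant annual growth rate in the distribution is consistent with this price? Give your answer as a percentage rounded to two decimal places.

8.33%

P = D₁/(r−g) ⇒ g = r − D₁/P = 0.118 − 77,200.00/2,225,387.76 = 0.083309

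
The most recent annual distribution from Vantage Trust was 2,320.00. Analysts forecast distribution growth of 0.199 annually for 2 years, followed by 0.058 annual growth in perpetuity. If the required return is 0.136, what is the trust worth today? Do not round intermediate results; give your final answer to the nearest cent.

40088.99

D_1 = 2781.68000
D_2 = 3335.23432
Terminal value at year 2: TV = D_2×(1+g_2)/(r−g_2) = 3528.67791/0.078 = 45239.46039
P_0 = D_1/(1+r)^1 + D_2/(1+r)^2 + TV/(1+r)^2
    = 2448.66197 + 2584.45925 + 35055.87029 = 40088.99151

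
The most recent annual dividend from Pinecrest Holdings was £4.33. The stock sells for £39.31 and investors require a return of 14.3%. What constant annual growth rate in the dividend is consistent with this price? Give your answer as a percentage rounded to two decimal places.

P = D₀(1+g)/(r−g) ⇒ P(r−g) = D₀(1+g) ⇒ g(P+D₀) = P·r − D₀
g = (P·r − D₀)/(P + D₀) = (£39.31×0.143 − £4.33) / (£39.31 + £4.33) = 0.029591

2.96%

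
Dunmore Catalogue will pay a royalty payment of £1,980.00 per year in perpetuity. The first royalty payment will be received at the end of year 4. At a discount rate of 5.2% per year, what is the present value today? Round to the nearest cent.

Value at end of year 3: C / r = £1,980.00 / 0.052 = £38,076.9231
Discount to today: PV = £38,076.9231 / (1 + 0.052)^3 = £38,076.9231 / 1.164253 = £32,705.04

£32705.04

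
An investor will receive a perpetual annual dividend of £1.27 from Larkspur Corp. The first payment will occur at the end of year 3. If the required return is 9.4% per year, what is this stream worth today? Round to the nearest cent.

Value at end of year 2: C / r = £1.27 / 0.094 = £13.5106
Discount to today: PV = £13.5106 / (1 + 0.094)^2 = £13.5106 / 1.196836 = £11.29

£11.29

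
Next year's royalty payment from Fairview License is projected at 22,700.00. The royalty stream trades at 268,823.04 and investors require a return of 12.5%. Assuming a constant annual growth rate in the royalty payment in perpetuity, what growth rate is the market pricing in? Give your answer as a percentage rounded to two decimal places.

4.06%

P = D₁/(r−g) ⇒ g = r − D₁/P = 0.125 − 22,700.00/268,823.04 = 0.040558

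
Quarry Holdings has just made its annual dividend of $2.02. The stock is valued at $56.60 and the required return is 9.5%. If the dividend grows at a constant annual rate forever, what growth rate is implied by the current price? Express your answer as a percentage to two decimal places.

P = D₀(1+g)/(r−g) ⇒ P(r−g) = D₀(1+g) ⇒ g(P+D₀) = P·r − D₀
g = (P·r − D₀)/(P + D₀) = ($56.60×0.095 − $2.02) / ($56.60 + $2.02) = 0.057267

5.73%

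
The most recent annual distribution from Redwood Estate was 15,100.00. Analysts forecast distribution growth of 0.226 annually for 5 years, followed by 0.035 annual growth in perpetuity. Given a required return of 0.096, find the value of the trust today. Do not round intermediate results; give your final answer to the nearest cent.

555743.00

D_1 = 18512.60000
D_2 = 22696.44760
D_3 = 27825.84476
D_4 = 34114.48567
D_5 = 41824.35943
Terminal value at year 5: TV = D_5×(1+g_2)/(r−g_2) = 43288.21202/0.061 = 709642.81992
P_0 = D_1/(1+r)^1 + D_2/(1+r)^2 + D_3/(1+r)^3 + D_4/(1+r)^4 + D_5/(1+r)^5 + TV/(1+r)^5
    = 16891.05839 + 18894.55985 + 21135.70289 + 23642.67495 + 26447.00683 + 448732.00122 = 555743.00414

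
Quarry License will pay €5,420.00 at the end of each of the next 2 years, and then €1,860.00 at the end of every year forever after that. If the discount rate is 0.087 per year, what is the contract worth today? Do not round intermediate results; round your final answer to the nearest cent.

PV of 2-year annuity: €5,420.00 × [1 − (1+0.087)^−2] / 0.087 = 9573.32157
Perpetuity value at year 2: €1,860.00 / 0.087 = 21379.31034
PV of perpetuity: 21379.31034 / (1+0.087)^2 = 18094.00073
Total PV = 9573.32157 + 18094.00073 = 27667.32230

€27667.32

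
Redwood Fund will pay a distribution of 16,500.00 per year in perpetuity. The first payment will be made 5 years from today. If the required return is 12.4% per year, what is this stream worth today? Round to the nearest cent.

83367.55

Value at end of year 4: C / r = 16,500.00 / 0.124 = 133,064.5161
Discount to today: PV = 133,064.5161 / (1 + 0.124)^4 = 133,064.5161 / 1.596119 = 83,367.55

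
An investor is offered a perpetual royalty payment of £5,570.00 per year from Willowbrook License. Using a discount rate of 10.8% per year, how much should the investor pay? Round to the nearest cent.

£51574.07

Level perpetuity: PV = C / r = £5,570.00 / 0.108 = £51,574.07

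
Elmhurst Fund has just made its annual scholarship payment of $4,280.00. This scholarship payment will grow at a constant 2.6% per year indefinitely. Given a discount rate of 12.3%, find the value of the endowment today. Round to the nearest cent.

$45270.93

D₁ = D₀ × (1 + g) = $4,280.00 × 1.026 = $4,391.2800
Growing perpetuity: P = D₁ / (r − g) = $4,391.2800 / (0.123 − 0.026) = $45,270.93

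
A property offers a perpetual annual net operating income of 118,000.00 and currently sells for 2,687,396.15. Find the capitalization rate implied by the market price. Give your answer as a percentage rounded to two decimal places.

P = C/r ⇒ r = C/P = 118,000.00/2,687,396.15 = 0.043909

4.39%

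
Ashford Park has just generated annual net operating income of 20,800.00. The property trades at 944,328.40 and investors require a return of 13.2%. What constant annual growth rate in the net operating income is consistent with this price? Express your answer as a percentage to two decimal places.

P = D₀(1+g)/(r−g) ⇒ P(r−g) = D₀(1+g) ⇒ g(P+D₀) = P·r − D₀
g = (P·r − D₀)/(P + D₀) = (944,328.40×0.132 − 20,800.00) / (944,328.40 + 20,800.00) = 0.107604

10.76%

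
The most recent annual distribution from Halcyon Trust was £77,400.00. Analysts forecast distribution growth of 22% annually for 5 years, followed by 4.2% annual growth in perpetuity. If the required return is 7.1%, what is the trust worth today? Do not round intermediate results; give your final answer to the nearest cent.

£5915903.13

D_1 = 94428.00000
D_2 = 115202.16000
D_3 = 140546.63520
D_4 = 171466.89494
D_5 = 209189.61183
Terminal value at year 5: TV = D_5×(1+g_2)/(r−g_2) = 217975.57553/0.029 = 7516399.15616
P_0 = D_1/(1+r)^1 + D_2/(1+r)^2 + D_3/(1+r)^3 + D_4/(1+r)^4 + D_5/(1+r)^5 + TV/(1+r)^5
    = 88168.06723 + 100434.21290 + 114406.85316 + 130323.39950 + 148454.29261 + 5334116.30689 = 5915903.13229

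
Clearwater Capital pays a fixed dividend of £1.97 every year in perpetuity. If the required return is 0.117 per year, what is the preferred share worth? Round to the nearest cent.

£16.84

Level perpetuity: PV = C / r = £1.97 / 0.117 = £16.84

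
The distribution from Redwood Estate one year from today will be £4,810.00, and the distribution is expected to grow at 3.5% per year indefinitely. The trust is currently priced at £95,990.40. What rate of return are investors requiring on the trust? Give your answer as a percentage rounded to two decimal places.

8.51%

P = D₁/(r − g) ⇒ r = D₁/P + g = £4,810.0000/£95,990.40 + 0.035 = 0.050109 + 0.035 = 0.085109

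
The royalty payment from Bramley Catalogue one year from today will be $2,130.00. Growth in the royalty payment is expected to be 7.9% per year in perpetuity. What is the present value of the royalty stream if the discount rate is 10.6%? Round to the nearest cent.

Growing perpetuity: P = D₁ / (r − g) = $2,130.0000 / (0.106 − 0.079) = $78,888.89

$78888.89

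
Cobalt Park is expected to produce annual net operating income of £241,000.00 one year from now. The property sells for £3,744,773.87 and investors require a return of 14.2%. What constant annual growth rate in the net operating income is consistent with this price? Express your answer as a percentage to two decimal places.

7.76%

P = D₁/(r−g) ⇒ g = r − D₁/P = 0.142 − £241,000.00/£3,744,773.87 = 0.077644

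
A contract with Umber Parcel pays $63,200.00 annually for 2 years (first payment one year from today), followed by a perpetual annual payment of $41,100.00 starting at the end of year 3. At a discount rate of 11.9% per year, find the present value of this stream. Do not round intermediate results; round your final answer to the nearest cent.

$382777.42

PV of 2-year annuity: $63,200.00 × [1 − (1+0.119)^−2] / 0.119 = 106951.74183
Perpetuity value at year 2: $41,100.00 / 0.119 = 345378.15126
PV of perpetuity: 345378.15126 / (1+0.119)^2 = 275825.67358
Total PV = 106951.74183 + 275825.67358 = 382777.41541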